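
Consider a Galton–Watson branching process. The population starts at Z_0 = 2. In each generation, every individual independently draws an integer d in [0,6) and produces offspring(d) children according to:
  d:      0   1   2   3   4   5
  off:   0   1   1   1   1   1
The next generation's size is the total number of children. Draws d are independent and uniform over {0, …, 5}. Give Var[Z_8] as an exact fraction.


Outcome values over d=0..5: [0, 1, 1, 1, 1, 1]
Σy = 5, Σy² = 5, M = 6
μ = 5/6 = 5/6,  σ² = 5/6 − (5/6)² = 5/36
V_0 = 0, E_0 = 2
V_1 = 5/36·E_0 + (5/6)²·V_0 = 5/18;  E_1 = 5/3
V_2 = 5/36·E_1 + (5/6)²·V_1 = 275/648;  E_2 = 25/18
V_3 = 5/36·E_2 + (5/6)²·V_2 = 11375/23328;  E_3 = 125/108
V_4 = 5/36·E_3 + (5/6)²·V_3 = 419375/839808;  E_4 = 625/648
V_5 = 5/36·E_4 + (5/6)²·V_4 = 14534375/30233088;  E_5 = 3125/3888
V_6 = 5/36·E_5 + (5/6)²·V_5 = 484859375/1088391168;  E_6 = 15625/23328
V_7 = 5/36·E_6 + (5/6)²·V_6 = 15766484375/39182082048;  E_7 = 78125/139968
V_8 = 5/36·E_7 + (5/6)²·V_7 = 503512109375/1410554953728;  E_8 = 390625/839808

503512109375/1410554953728


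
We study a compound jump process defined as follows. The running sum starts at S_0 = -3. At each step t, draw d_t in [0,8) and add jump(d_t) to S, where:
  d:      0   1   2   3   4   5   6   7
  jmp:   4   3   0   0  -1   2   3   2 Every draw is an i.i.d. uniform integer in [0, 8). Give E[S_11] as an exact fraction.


Outcome values over d=0..7: [4, 3, 0, 0, -1, 2, 3, 2]
Σy = 13, Σy² = 43, M = 8
μ = 13/8 = 13/8,  σ² = 43/8 − (13/8)² = 175/64
E[S_11] = -3 + 11·(13/8) = 119/8

119/8


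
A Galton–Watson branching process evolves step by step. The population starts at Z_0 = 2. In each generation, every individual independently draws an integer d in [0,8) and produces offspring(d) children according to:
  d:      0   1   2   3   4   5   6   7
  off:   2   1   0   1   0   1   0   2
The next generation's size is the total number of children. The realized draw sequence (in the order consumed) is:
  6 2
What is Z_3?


0

gen 0: Z_0=2, draws=[6, 2], offspring=[0, 0], Z_1=0
gen 1: Z_1=0, draws=[], offspring=[], Z_2=0
gen 2: Z_2=0, draws=[], offspring=[], Z_3=0


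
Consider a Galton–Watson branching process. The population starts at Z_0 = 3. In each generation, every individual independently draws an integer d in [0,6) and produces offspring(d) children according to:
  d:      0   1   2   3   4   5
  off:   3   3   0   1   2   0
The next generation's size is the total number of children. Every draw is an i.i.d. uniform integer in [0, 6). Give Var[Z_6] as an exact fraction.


Outcome values over d=0..5: [3, 3, 0, 1, 2, 0]
Σy = 9, Σy² = 23, M = 6
μ = 9/6 = 3/2,  σ² = 23/6 − (3/2)² = 19/12
V_0 = 0, E_0 = 3
V_1 = 19/12·E_0 + (3/2)²·V_0 = 19/4;  E_1 = 9/2
V_2 = 19/12·E_1 + (3/2)²·V_1 = 285/16;  E_2 = 27/4
V_3 = 19/12·E_2 + (3/2)²·V_2 = 3249/64;  E_3 = 81/8
V_4 = 19/12·E_3 + (3/2)²·V_3 = 33345/256;  E_4 = 243/16
V_5 = 19/12·E_4 + (3/2)²·V_4 = 324729/1024;  E_5 = 729/32
V_6 = 19/12·E_5 + (3/2)²·V_5 = 3070305/4096;  E_6 = 2187/64

3070305/4096


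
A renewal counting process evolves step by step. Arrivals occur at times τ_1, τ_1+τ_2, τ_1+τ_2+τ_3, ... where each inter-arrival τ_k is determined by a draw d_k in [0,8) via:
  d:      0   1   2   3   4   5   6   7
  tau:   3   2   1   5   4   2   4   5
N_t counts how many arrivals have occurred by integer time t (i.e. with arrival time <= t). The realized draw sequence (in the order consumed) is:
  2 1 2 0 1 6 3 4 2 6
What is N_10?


draw d_1=2: τ_1=1, arrival time A_1=1
draw d_2=1: τ_2=2, arrival time A_2=3
draw d_3=2: τ_3=1, arrival time A_3=4
draw d_4=0: τ_4=3, arrival time A_4=7
draw d_5=1: τ_5=2, arrival time A_5=9
draw d_6=6: τ_6=4, arrival time A_6=13
draw d_7=3: τ_7=5, arrival time A_7=18
draw d_8=4: τ_8=4, arrival time A_8=22
draw d_9=2: τ_9=1, arrival time A_9=23
draw d_10=6: τ_10=4, arrival time A_10=27
N_t over t=0..10: 0:0 1:1 2:1 3:2 4:3 5:3 6:3 7:4 8:4 9:5 10:5

5


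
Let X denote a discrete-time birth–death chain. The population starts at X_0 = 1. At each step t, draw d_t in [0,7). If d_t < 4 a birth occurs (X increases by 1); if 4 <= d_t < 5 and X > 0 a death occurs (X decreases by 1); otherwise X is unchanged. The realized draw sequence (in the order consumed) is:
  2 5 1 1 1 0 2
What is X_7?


t=0: X=1, d=2 → birth, X_1=2
t=1: X=2, d=5 → hold, X_2=2
t=2: X=2, d=1 → birth, X_3=3
t=3: X=3, d=1 → birth, X_4=4
t=4: X=4, d=1 → birth, X_5=5
t=5: X=5, d=0 → birth, X_6=6
t=6: X=6, d=2 → birth, X_7=7

7


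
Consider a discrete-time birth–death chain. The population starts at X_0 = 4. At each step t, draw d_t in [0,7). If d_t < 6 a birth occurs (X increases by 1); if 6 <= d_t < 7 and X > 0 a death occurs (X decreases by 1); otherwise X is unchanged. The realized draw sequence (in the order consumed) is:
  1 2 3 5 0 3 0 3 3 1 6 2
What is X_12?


t=0: X=4, d=1 → birth, X_1=5
t=1: X=5, d=2 → birth, X_2=6
t=2: X=6, d=3 → birth, X_3=7
t=3: X=7, d=5 → birth, X_4=8
t=4: X=8, d=0 → birth, X_5=9
t=5: X=9, d=3 → birth, X_6=10
t=6: X=10, d=0 → birth, X_7=11
t=7: X=11, d=3 → birth, X_8=12
t=8: X=12, d=3 → birth, X_9=13
t=9: X=13, d=1 → birth, X_10=14
t=10: X=14, d=6 → death, X_11=13
t=11: X=13, d=2 → birth, X_12=14

14


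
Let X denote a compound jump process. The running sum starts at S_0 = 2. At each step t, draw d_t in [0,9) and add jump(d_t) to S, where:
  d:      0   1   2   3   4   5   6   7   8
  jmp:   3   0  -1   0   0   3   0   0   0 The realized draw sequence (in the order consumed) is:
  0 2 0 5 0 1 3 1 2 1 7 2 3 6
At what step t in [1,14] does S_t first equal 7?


t=0: S=2, d=0, jump=3, S_1=5
t=1: S=5, d=2, jump=-1, S_2=4
t=2: S=4, d=0, jump=3, S_3=7
t=3: S=7, d=5, jump=3, S_4=10
t=4: S=10, d=0, jump=3, S_5=13
t=5: S=13, d=1, jump=0, S_6=13
t=6: S=13, d=3, jump=0, S_7=13
t=7: S=13, d=1, jump=0, S_8=13
t=8: S=13, d=2, jump=-1, S_9=12
t=9: S=12, d=1, jump=0, S_10=12
t=10: S=12, d=7, jump=0, S_11=12
t=11: S=12, d=2, jump=-1, S_12=11
t=12: S=11, d=3, jump=0, S_13=11
t=13: S=11, d=6, jump=0, S_14=11

3


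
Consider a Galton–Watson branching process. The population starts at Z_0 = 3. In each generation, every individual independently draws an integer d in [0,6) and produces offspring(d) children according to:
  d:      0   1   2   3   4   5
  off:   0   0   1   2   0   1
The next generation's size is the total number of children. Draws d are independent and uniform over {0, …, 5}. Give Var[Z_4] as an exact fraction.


2600/2187

Outcome values over d=0..5: [0, 0, 1, 2, 0, 1]
Σy = 4, Σy² = 6, M = 6
μ = 4/6 = 2/3,  σ² = 6/6 − (2/3)² = 5/9
V_0 = 0, E_0 = 3
V_1 = 5/9·E_0 + (2/3)²·V_0 = 5/3;  E_1 = 2
V_2 = 5/9·E_1 + (2/3)²·V_1 = 50/27;  E_2 = 4/3
V_3 = 5/9·E_2 + (2/3)²·V_2 = 380/243;  E_3 = 8/9
V_4 = 5/9·E_3 + (2/3)²·V_3 = 2600/2187;  E_4 = 16/27


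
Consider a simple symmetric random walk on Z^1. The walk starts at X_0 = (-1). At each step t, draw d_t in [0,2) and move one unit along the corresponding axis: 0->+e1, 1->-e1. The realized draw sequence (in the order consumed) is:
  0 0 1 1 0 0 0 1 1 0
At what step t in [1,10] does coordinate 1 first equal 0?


1

t=0: X=(-1), d=0 → +e1, X_1=(0)
t=1: X=(0), d=0 → +e1, X_2=(1)
t=2: X=(1), d=1 → -e1, X_3=(0)
t=3: X=(0), d=1 → -e1, X_4=(-1)
t=4: X=(-1), d=0 → +e1, X_5=(0)
t=5: X=(0), d=0 → +e1, X_6=(1)
t=6: X=(1), d=0 → +e1, X_7=(2)
t=7: X=(2), d=1 → -e1, X_8=(1)
t=8: X=(1), d=1 → -e1, X_9=(0)
t=9: X=(0), d=0 → +e1, X_10=(1)


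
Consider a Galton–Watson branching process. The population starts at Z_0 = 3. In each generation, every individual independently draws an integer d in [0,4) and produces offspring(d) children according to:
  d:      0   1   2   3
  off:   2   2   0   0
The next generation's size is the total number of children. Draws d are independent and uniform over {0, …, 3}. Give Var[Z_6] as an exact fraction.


Outcome values over d=0..3: [2, 2, 0, 0]
Σy = 4, Σy² = 8, M = 4
μ = 4/4 = 1,  σ² = 8/4 − (1)² = 1
V_0 = 0, E_0 = 3
V_1 = 1·E_0 + (1)²·V_0 = 3;  E_1 = 3
V_2 = 1·E_1 + (1)²·V_1 = 6;  E_2 = 3
V_3 = 1·E_2 + (1)²·V_2 = 9;  E_3 = 3
V_4 = 1·E_3 + (1)²·V_3 = 12;  E_4 = 3
V_5 = 1·E_4 + (1)²·V_4 = 15;  E_5 = 3
V_6 = 1·E_5 + (1)²·V_5 = 18;  E_6 = 3

18


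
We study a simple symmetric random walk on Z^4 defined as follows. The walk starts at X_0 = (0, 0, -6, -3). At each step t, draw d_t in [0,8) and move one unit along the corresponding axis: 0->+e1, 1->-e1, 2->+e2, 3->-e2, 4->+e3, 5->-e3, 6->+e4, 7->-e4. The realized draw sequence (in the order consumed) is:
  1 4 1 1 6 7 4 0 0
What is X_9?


t=0: X=(0, 0, -6, -3), d=1 → -e1, X_1=(-1, 0, -6, -3)
t=1: X=(-1, 0, -6, -3), d=4 → +e3, X_2=(-1, 0, -5, -3)
t=2: X=(-1, 0, -5, -3), d=1 → -e1, X_3=(-2, 0, -5, -3)
t=3: X=(-2, 0, -5, -3), d=1 → -e1, X_4=(-3, 0, -5, -3)
t=4: X=(-3, 0, -5, -3), d=6 → +e4, X_5=(-3, 0, -5, -2)
t=5: X=(-3, 0, -5, -2), d=7 → -e4, X_6=(-3, 0, -5, -3)
t=6: X=(-3, 0, -5, -3), d=4 → +e3, X_7=(-3, 0, -4, -3)
t=7: X=(-3, 0, -4, -3), d=0 → +e1, X_8=(-2, 0, -4, -3)
t=8: X=(-2, 0, -4, -3), d=0 → +e1, X_9=(-1, 0, -4, -3)

(-1, 0, -4, -3)


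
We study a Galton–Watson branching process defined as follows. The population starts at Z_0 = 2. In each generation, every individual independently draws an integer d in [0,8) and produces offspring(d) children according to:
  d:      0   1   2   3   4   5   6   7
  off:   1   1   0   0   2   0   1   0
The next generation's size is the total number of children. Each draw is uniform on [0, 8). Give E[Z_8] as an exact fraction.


390625/8388608

Outcome values over d=0..7: [1, 1, 0, 0, 2, 0, 1, 0]
Σy = 5, Σy² = 7, M = 8
μ = 5/8 = 5/8,  σ² = 7/8 − (5/8)² = 31/64
E[Z_0] = 2
E[Z_1] = 5/8·E[Z_0] = 5/4
E[Z_2] = 5/8·E[Z_1] = 25/32
E[Z_3] = 5/8·E[Z_2] = 125/256
E[Z_4] = 5/8·E[Z_3] = 625/2048
E[Z_5] = 5/8·E[Z_4] = 3125/16384
E[Z_6] = 5/8·E[Z_5] = 15625/131072
E[Z_7] = 5/8·E[Z_6] = 78125/1048576
E[Z_8] = 5/8·E[Z_7] = 390625/8388608


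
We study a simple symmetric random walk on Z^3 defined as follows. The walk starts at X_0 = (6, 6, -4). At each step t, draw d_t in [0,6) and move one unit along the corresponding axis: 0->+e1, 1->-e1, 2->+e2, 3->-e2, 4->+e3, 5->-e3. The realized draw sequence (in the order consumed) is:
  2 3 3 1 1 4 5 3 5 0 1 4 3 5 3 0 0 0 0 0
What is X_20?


(9, 2, -5)

t=0: X=(6, 6, -4), d=2 → +e2, X_1=(6, 7, -4)
t=1: X=(6, 7, -4), d=3 → -e2, X_2=(6, 6, -4)
t=2: X=(6, 6, -4), d=3 → -e2, X_3=(6, 5, -4)
t=3: X=(6, 5, -4), d=1 → -e1, X_4=(5, 5, -4)
t=4: X=(5, 5, -4), d=1 → -e1, X_5=(4, 5, -4)
t=5: X=(4, 5, -4), d=4 → +e3, X_6=(4, 5, -3)
t=6: X=(4, 5, -3), d=5 → -e3, X_7=(4, 5, -4)
t=7: X=(4, 5, -4), d=3 → -e2, X_8=(4, 4, -4)
t=8: X=(4, 4, -4), d=5 → -e3, X_9=(4, 4, -5)
t=9: X=(4, 4, -5), d=0 → +e1, X_10=(5, 4, -5)
t=10: X=(5, 4, -5), d=1 → -e1, X_11=(4, 4, -5)
t=11: X=(4, 4, -5), d=4 → +e3, X_12=(4, 4, -4)
t=12: X=(4, 4, -4), d=3 → -e2, X_13=(4, 3, -4)
t=13: X=(4, 3, -4), d=5 → -e3, X_14=(4, 3, -5)
t=14: X=(4, 3, -5), d=3 → -e2, X_15=(4, 2, -5)
t=15: X=(4, 2, -5), d=0 → +e1, X_16=(5, 2, -5)
t=16: X=(5, 2, -5), d=0 → +e1, X_17=(6, 2, -5)
t=17: X=(6, 2, -5), d=0 → +e1, X_18=(7, 2, -5)
t=18: X=(7, 2, -5), d=0 → +e1, X_19=(8, 2, -5)
t=19: X=(8, 2, -5), d=0 → +e1, X_20=(9, 2, -5)


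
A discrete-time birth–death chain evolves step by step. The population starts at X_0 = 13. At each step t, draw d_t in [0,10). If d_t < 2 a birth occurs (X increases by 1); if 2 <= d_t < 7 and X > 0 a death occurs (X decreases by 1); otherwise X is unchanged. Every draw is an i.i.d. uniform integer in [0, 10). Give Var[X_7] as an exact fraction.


X can drop by at most 1 per step and X_0 = 13 > T = 7, so X_t >= 13 − t >= 6 > 0 for every t <= 7: the floor at 0 (the 'and X > 0' condition) never binds. Hence X_7 = X_0 + Σ_{t<7} Y_t with i.i.d. increments Y_t = y(d_t) ∈ {+1, −1, 0}.
Outcome values over d=0..9: [1, 1, -1, -1, -1, -1, -1, 0, 0, 0]
Σy = -3, Σy² = 7, M = 10
μ = -3/10 = -3/10,  σ² = 7/10 − (-3/10)² = 61/100
Independent increments: Var[X_7] = 7·σ² = 7·(61/100) = 427/100

427/100


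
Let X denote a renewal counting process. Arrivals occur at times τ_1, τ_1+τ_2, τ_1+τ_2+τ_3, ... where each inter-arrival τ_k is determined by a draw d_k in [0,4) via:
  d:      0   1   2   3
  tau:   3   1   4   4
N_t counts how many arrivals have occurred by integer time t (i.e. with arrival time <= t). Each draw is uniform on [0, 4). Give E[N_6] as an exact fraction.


6869/4096

Inter-arrival values over d=0..3: [3, 1, 4, 4]
Each d has probability 1/4, so the pmf of τ is: f(1) = 1/4, f(3) = 1/4, f(4) = 1/2
Renewal equation for m(n) = E[N_n]: condition on τ_1 = k (if k <= n, one arrival plus a fresh copy on the remaining n−k steps): m(n) = F(n) + Σ_{k<=n} f(k)·m(n−k), where F(n) = P(τ <= n) and m(0) = 0
m(1) = F(1) = 1/4
m(2) = F(2) + f(1)·m(1) = 1/4 + 1/4·1/4 = 5/16
m(3) = F(3) + f(1)·m(2) = 1/2 + 1/4·5/16 = 37/64
m(4) = F(4) + f(1)·m(3) + f(3)·m(1) = 1 + 1/4·37/64 + 1/4·1/4 = 309/256
m(5) = F(5) + f(1)·m(4) + f(3)·m(2) + f(4)·m(1) = 1 + 1/4·309/256 + 1/4·5/16 + 1/2·1/4 = 1541/1024
m(6) = F(6) + f(1)·m(5) + f(3)·m(3) + f(4)·m(2) = 1 + 1/4·1541/1024 + 1/4·37/64 + 1/2·5/16 = 6869/4096
E[N_6] = m(6) = 6869/4096


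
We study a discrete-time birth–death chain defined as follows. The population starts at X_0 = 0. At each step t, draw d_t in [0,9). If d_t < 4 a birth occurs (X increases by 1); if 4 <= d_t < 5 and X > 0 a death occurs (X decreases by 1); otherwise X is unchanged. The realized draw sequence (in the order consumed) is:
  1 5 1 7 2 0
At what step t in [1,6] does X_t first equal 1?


1

t=0: X=0, d=1 → birth, X_1=1
t=1: X=1, d=5 → hold, X_2=1
t=2: X=1, d=1 → birth, X_3=2
t=3: X=2, d=7 → hold, X_4=2
t=4: X=2, d=2 → birth, X_5=3
t=5: X=3, d=0 → birth, X_6=4


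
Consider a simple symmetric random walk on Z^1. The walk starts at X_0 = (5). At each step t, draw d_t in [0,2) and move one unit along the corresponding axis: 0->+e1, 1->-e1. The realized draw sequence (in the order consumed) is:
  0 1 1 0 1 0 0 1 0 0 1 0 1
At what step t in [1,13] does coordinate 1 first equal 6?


t=0: X=(5), d=0 → +e1, X_1=(6)
t=1: X=(6), d=1 → -e1, X_2=(5)
t=2: X=(5), d=1 → -e1, X_3=(4)
t=3: X=(4), d=0 → +e1, X_4=(5)
t=4: X=(5), d=1 → -e1, X_5=(4)
t=5: X=(4), d=0 → +e1, X_6=(5)
t=6: X=(5), d=0 → +e1, X_7=(6)
t=7: X=(6), d=1 → -e1, X_8=(5)
t=8: X=(5), d=0 → +e1, X_9=(6)
t=9: X=(6), d=0 → +e1, X_10=(7)
t=10: X=(7), d=1 → -e1, X_11=(6)
t=11: X=(6), d=0 → +e1, X_12=(7)
t=12: X=(7), d=1 → -e1, X_13=(6)

1


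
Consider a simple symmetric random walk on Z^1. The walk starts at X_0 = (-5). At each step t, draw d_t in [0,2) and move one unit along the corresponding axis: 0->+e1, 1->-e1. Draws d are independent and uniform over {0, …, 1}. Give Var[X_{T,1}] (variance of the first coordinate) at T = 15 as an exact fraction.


15

Outcome values over d=0..1: [1, -1]
Σy = 0, Σy² = 2, M = 2
μ = 0/2 = 0,  σ² = 2/2 − (0)² = 1
Independent increments: Var[X_15] = 15·σ² = 15·(1) = 15


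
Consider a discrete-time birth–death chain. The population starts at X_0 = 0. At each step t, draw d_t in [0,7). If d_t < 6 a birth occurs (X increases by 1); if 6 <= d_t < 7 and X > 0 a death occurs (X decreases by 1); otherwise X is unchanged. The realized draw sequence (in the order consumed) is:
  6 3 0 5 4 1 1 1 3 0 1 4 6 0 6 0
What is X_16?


t=0: X=0, d=6 → hold, X_1=0
t=1: X=0, d=3 → birth, X_2=1
t=2: X=1, d=0 → birth, X_3=2
t=3: X=2, d=5 → birth, X_4=3
t=4: X=3, d=4 → birth, X_5=4
t=5: X=4, d=1 → birth, X_6=5
t=6: X=5, d=1 → birth, X_7=6
t=7: X=6, d=1 → birth, X_8=7
t=8: X=7, d=3 → birth, X_9=8
t=9: X=8, d=0 → birth, X_10=9
t=10: X=9, d=1 → birth, X_11=10
t=11: X=10, d=4 → birth, X_12=11
t=12: X=11, d=6 → death, X_13=10
t=13: X=10, d=0 → birth, X_14=11
t=14: X=11, d=6 → death, X_15=10
t=15: X=10, d=0 → birth, X_16=11

11


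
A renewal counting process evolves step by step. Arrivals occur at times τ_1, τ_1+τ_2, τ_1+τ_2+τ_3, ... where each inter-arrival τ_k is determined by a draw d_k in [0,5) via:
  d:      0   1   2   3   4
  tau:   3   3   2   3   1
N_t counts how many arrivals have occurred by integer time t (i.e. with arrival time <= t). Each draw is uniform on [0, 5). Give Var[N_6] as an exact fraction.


Inter-arrival values over d=0..4: [3, 3, 2, 3, 1]
Each d has probability 1/5, so the pmf of τ is: f(1) = 1/5, f(2) = 1/5, f(3) = 3/5
Let p_n(j) = P(N_n = j), with p_0 = [1]. Condition on τ_1: p_n(0) = P(τ > n), and for j >= 1, p_n(j) = Σ_{k<=n} f(k)·p_{n−k}(j−1)
p_1 = [4/5, 1/5]  (j = 0..1)
p_2 = [3/5, 9/25, 1/25]  (j = 0..2)
p_3 = [0, 22/25, 14/125, 1/125]  (j = 0..3)
p_4 = [0, 3/5, 46/125, 19/625, 1/625]  (j = 0..4)
p_5 = [0, 9/25, 64/125, 3/25, 24/3125, 1/3125]  (j = 0..5)
p_6 = [0, 0, 18/25, 152/625, 109/3125, 29/15625, 1/15625]  (j = 0..6)
E[N_6] = Σ j·p_6(j) = 36231/15625;  E[N_6²] = Σ j²·p_6(j) = 88681/15625
Var[N_6] = 88681/15625 − (36231/15625)² = 72955264/244140625

72955264/244140625


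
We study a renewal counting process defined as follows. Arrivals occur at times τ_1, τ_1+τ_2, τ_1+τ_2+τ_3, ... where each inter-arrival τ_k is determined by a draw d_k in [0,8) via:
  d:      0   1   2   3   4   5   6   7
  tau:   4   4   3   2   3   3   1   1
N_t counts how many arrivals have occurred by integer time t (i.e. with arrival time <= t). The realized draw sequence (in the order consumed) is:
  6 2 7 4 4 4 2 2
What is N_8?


4

draw d_1=6: τ_1=1, arrival time A_1=1
draw d_2=2: τ_2=3, arrival time A_2=4
draw d_3=7: τ_3=1, arrival time A_3=5
draw d_4=4: τ_4=3, arrival time A_4=8
draw d_5=4: τ_5=3, arrival time A_5=11
draw d_6=4: τ_6=3, arrival time A_6=14
draw d_7=2: τ_7=3, arrival time A_7=17
draw d_8=2: τ_8=3, arrival time A_8=20
N_t over t=0..8: 0:0 1:1 2:1 3:1 4:2 5:3 6:3 7:3 8:4


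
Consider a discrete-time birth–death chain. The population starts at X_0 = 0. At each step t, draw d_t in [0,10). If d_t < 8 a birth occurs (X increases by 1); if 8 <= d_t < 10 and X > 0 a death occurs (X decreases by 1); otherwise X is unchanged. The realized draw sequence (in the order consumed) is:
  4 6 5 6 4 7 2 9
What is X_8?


6

t=0: X=0, d=4 → birth, X_1=1
t=1: X=1, d=6 → birth, X_2=2
t=2: X=2, d=5 → birth, X_3=3
t=3: X=3, d=6 → birth, X_4=4
t=4: X=4, d=4 → birth, X_5=5
t=5: X=5, d=7 → birth, X_6=6
t=6: X=6, d=2 → birth, X_7=7
t=7: X=7, d=9 → death, X_8=6


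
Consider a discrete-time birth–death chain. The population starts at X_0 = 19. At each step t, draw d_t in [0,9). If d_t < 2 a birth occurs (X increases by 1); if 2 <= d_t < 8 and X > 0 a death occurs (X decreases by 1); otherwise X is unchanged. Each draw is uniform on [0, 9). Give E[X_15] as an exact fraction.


X can drop by at most 1 per step and X_0 = 19 > T = 15, so X_t >= 19 − t >= 4 > 0 for every t <= 15: the floor at 0 (the 'and X > 0' condition) never binds. Hence X_15 = X_0 + Σ_{t<15} Y_t with i.i.d. increments Y_t = y(d_t) ∈ {+1, −1, 0}.
Outcome values over d=0..8: [1, 1, -1, -1, -1, -1, -1, -1, 0]
Σy = -4, Σy² = 8, M = 9
μ = -4/9 = -4/9,  σ² = 8/9 − (-4/9)² = 56/81
E[X_15] = 19 + 15·(-4/9) = 37/3

37/3


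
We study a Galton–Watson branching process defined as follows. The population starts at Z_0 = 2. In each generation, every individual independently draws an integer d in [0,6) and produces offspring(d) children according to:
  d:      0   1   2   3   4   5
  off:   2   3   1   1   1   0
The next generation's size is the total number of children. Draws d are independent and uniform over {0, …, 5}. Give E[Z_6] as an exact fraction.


8192/729

Outcome values over d=0..5: [2, 3, 1, 1, 1, 0]
Σy = 8, Σy² = 16, M = 6
μ = 8/6 = 4/3,  σ² = 16/6 − (4/3)² = 8/9
E[Z_0] = 2
E[Z_1] = 4/3·E[Z_0] = 8/3
E[Z_2] = 4/3·E[Z_1] = 32/9
E[Z_3] = 4/3·E[Z_2] = 128/27
E[Z_4] = 4/3·E[Z_3] = 512/81
E[Z_5] = 4/3·E[Z_4] = 2048/243
E[Z_6] = 4/3·E[Z_5] = 8192/729


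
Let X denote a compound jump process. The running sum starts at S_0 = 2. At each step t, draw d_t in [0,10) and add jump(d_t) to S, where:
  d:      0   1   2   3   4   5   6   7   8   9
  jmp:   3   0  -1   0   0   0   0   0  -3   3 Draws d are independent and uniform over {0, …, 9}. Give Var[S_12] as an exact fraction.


828/25

Outcome values over d=0..9: [3, 0, -1, 0, 0, 0, 0, 0, -3, 3]
Σy = 2, Σy² = 28, M = 10
μ = 2/10 = 1/5,  σ² = 28/10 − (1/5)² = 69/25
Independent increments: Var[S_12] = 12·σ² = 12·(69/25) = 828/25


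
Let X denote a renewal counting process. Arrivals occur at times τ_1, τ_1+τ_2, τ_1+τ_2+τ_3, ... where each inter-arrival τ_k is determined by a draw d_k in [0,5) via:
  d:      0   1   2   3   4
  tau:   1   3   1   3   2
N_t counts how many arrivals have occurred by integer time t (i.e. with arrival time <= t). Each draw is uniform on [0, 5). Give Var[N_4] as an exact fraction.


210444/390625

Inter-arrival values over d=0..4: [1, 3, 1, 3, 2]
Each d has probability 1/5, so the pmf of τ is: f(1) = 2/5, f(2) = 1/5, f(3) = 2/5
Let p_n(j) = P(N_n = j), with p_0 = [1]. Condition on τ_1: p_n(0) = P(τ > n), and for j >= 1, p_n(j) = Σ_{k<=n} f(k)·p_{n−k}(j−1)
p_1 = [3/5, 2/5]  (j = 0..1)
p_2 = [2/5, 11/25, 4/25]  (j = 0..2)
p_3 = [0, 17/25, 32/125, 8/125]  (j = 0..3)
p_4 = [0, 8/25, 13/25, 84/625, 16/625]  (j = 0..4)
E[N_4] = Σ j·p_4(j) = 1166/625;  E[N_4²] = Σ j²·p_4(j) = 2512/625
Var[N_4] = 2512/625 − (1166/625)² = 210444/390625


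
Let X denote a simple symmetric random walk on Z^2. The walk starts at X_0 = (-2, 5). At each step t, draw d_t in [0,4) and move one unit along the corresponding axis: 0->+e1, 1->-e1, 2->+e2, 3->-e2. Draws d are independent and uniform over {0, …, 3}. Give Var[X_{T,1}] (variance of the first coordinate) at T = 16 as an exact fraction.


Outcome values over d=0..3: [1, -1, 0, 0]
Σy = 0, Σy² = 2, M = 4
μ = 0/4 = 0,  σ² = 2/4 − (0)² = 1/2
Independent increments: Var[X_16] = 16·σ² = 16·(1/2) = 8

8


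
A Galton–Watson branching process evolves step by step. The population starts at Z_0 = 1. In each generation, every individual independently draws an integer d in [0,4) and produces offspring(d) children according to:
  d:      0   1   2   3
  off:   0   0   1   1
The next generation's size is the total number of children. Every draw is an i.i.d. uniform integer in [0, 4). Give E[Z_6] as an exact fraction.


Outcome values over d=0..3: [0, 0, 1, 1]
Σy = 2, Σy² = 2, M = 4
μ = 2/4 = 1/2,  σ² = 2/4 − (1/2)² = 1/4
E[Z_0] = 1
E[Z_1] = 1/2·E[Z_0] = 1/2
E[Z_2] = 1/2·E[Z_1] = 1/4
E[Z_3] = 1/2·E[Z_2] = 1/8
E[Z_4] = 1/2·E[Z_3] = 1/16
E[Z_5] = 1/2·E[Z_4] = 1/32
E[Z_6] = 1/2·E[Z_5] = 1/64

1/64


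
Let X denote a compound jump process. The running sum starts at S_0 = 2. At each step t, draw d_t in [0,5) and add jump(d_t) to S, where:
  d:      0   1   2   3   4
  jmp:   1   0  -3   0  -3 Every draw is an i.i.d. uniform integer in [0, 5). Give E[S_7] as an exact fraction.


Outcome values over d=0..4: [1, 0, -3, 0, -3]
Σy = -5, Σy² = 19, M = 5
μ = -5/5 = -1,  σ² = 19/5 − (-1)² = 14/5
E[S_7] = 2 + 7·(-1) = -5

-5


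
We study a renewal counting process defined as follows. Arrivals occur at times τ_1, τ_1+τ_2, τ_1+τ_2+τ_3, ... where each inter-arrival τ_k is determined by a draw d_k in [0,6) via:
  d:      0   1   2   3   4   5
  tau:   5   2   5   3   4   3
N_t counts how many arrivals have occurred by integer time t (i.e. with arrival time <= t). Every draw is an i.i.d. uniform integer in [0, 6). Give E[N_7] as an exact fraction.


337/216

Inter-arrival values over d=0..5: [5, 2, 5, 3, 4, 3]
Each d has probability 1/6, so the pmf of τ is: f(2) = 1/6, f(3) = 1/3, f(4) = 1/6, f(5) = 1/3
Renewal equation for m(n) = E[N_n]: condition on τ_1 = k (if k <= n, one arrival plus a fresh copy on the remaining n−k steps): m(n) = F(n) + Σ_{k<=n} f(k)·m(n−k), where F(n) = P(τ <= n) and m(0) = 0
m(1) = F(1) = 0
m(2) = F(2) = 1/6
m(3) = F(3) = 1/2
m(4) = F(4) + f(2)·m(2) = 2/3 + 1/6·1/6 = 25/36
m(5) = F(5) + f(2)·m(3) + f(3)·m(2) = 1 + 1/6·1/2 + 1/3·1/6 = 41/36
m(6) = F(6) + f(2)·m(4) + f(3)·m(3) + f(4)·m(2) = 1 + 1/6·25/36 + 1/3·1/2 + 1/6·1/6 = 283/216
m(7) = F(7) + f(2)·m(5) + f(3)·m(4) + f(4)·m(3) + f(5)·m(2) = 1 + 1/6·41/36 + 1/3·25/36 + 1/6·1/2 + 1/3·1/6 = 337/216
E[N_7] = m(7) = 337/216


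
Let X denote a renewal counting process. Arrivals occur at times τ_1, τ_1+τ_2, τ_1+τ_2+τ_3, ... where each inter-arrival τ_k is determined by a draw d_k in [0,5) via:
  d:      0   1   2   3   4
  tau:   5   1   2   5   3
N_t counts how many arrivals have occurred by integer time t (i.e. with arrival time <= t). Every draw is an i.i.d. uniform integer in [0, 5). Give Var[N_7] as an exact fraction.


4496316904/6103515625

Inter-arrival values over d=0..4: [5, 1, 2, 5, 3]
Each d has probability 1/5, so the pmf of τ is: f(1) = 1/5, f(2) = 1/5, f(3) = 1/5, f(5) = 2/5
Let p_n(j) = P(N_n = j), with p_0 = [1]. Condition on τ_1: p_n(0) = P(τ > n), and for j >= 1, p_n(j) = Σ_{k<=n} f(k)·p_{n−k}(j−1)
p_1 = [4/5, 1/5]  (j = 0..1)
p_2 = [3/5, 9/25, 1/25]  (j = 0..2)
p_3 = [2/5, 12/25, 14/125, 1/125]  (j = 0..3)
p_4 = [2/5, 9/25, 26/125, 19/625, 1/625]  (j = 0..4)
p_5 = [0, 17/25, 6/25, 9/125, 24/3125, 1/3125]  (j = 0..5)
p_6 = [0, 12/25, 48/125, 14/125, 69/3125, 29/15625, 1/15625]  (j = 0..6)
p_7 = [0, 8/25, 56/125, 114/625, 134/3125, 98/15625, 34/78125, 1/78125]  (j = 0..7)
E[N_7] = Σ j·p_7(j) = 153811/78125;  E[N_7²] = Σ j²·p_7(j) = 360373/78125
Var[N_7] = 360373/78125 − (153811/78125)² = 4496316904/6103515625


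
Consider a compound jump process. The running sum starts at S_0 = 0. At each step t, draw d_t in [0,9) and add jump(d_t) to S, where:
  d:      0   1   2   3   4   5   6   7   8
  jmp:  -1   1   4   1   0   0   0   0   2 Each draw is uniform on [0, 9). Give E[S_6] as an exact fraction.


14/3

Outcome values over d=0..8: [-1, 1, 4, 1, 0, 0, 0, 0, 2]
Σy = 7, Σy² = 23, M = 9
μ = 7/9 = 7/9,  σ² = 23/9 − (7/9)² = 158/81
E[S_6] = 0 + 6·(7/9) = 14/3


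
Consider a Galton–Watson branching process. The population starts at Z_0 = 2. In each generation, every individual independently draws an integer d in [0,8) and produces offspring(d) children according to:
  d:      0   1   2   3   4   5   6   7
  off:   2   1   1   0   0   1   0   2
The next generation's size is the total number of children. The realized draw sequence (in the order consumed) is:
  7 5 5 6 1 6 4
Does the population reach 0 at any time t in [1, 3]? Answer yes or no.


gen 0: Z_0=2, draws=[7, 5], offspring=[2, 1], Z_1=3
gen 1: Z_1=3, draws=[5, 6, 1], offspring=[1, 0, 1], Z_2=2
gen 2: Z_2=2, draws=[6, 4], offspring=[0, 0], Z_3=0

yes


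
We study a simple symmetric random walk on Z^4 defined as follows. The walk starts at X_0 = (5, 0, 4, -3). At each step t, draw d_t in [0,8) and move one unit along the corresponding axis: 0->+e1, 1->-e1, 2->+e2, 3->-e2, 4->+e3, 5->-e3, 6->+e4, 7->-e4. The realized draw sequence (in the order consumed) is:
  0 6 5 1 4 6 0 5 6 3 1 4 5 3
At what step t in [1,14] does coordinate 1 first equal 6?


t=0: X=(5, 0, 4, -3), d=0 → +e1, X_1=(6, 0, 4, -3)
t=1: X=(6, 0, 4, -3), d=6 → +e4, X_2=(6, 0, 4, -2)
t=2: X=(6, 0, 4, -2), d=5 → -e3, X_3=(6, 0, 3, -2)
t=3: X=(6, 0, 3, -2), d=1 → -e1, X_4=(5, 0, 3, -2)
t=4: X=(5, 0, 3, -2), d=4 → +e3, X_5=(5, 0, 4, -2)
t=5: X=(5, 0, 4, -2), d=6 → +e4, X_6=(5, 0, 4, -1)
t=6: X=(5, 0, 4, -1), d=0 → +e1, X_7=(6, 0, 4, -1)
t=7: X=(6, 0, 4, -1), d=5 → -e3, X_8=(6, 0, 3, -1)
t=8: X=(6, 0, 3, -1), d=6 → +e4, X_9=(6, 0, 3, 0)
t=9: X=(6, 0, 3, 0), d=3 → -e2, X_10=(6, -1, 3, 0)
t=10: X=(6, -1, 3, 0), d=1 → -e1, X_11=(5, -1, 3, 0)
t=11: X=(5, -1, 3, 0), d=4 → +e3, X_12=(5, -1, 4, 0)
t=12: X=(5, -1, 4, 0), d=5 → -e3, X_13=(5, -1, 3, 0)
t=13: X=(5, -1, 3, 0), d=3 → -e2, X_14=(5, -2, 3, 0)

1


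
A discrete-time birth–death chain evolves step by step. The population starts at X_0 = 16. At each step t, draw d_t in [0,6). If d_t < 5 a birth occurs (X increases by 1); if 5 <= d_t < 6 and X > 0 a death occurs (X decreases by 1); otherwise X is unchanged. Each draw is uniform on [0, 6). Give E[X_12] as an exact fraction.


X can drop by at most 1 per step and X_0 = 16 > T = 12, so X_t >= 16 − t >= 4 > 0 for every t <= 12: the floor at 0 (the 'and X > 0' condition) never binds. Hence X_12 = X_0 + Σ_{t<12} Y_t with i.i.d. increments Y_t = y(d_t) ∈ {+1, −1, 0}.
Outcome values over d=0..5: [1, 1, 1, 1, 1, -1]
Σy = 4, Σy² = 6, M = 6
μ = 4/6 = 2/3,  σ² = 6/6 − (2/3)² = 5/9
E[X_12] = 16 + 12·(2/3) = 24

24


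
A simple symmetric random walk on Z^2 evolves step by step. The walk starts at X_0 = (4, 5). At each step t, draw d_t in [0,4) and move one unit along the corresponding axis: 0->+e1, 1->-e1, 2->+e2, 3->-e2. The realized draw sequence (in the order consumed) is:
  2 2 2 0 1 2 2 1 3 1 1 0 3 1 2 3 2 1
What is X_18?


t=0: X=(4, 5), d=2 → +e2, X_1=(4, 6)
t=1: X=(4, 6), d=2 → +e2, X_2=(4, 7)
t=2: X=(4, 7), d=2 → +e2, X_3=(4, 8)
t=3: X=(4, 8), d=0 → +e1, X_4=(5, 8)
t=4: X=(5, 8), d=1 → -e1, X_5=(4, 8)
t=5: X=(4, 8), d=2 → +e2, X_6=(4, 9)
t=6: X=(4, 9), d=2 → +e2, X_7=(4, 10)
t=7: X=(4, 10), d=1 → -e1, X_8=(3, 10)
t=8: X=(3, 10), d=3 → -e2, X_9=(3, 9)
t=9: X=(3, 9), d=1 → -e1, X_10=(2, 9)
t=10: X=(2, 9), d=1 → -e1, X_11=(1, 9)
t=11: X=(1, 9), d=0 → +e1, X_12=(2, 9)
t=12: X=(2, 9), d=3 → -e2, X_13=(2, 8)
t=13: X=(2, 8), d=1 → -e1, X_14=(1, 8)
t=14: X=(1, 8), d=2 → +e2, X_15=(1, 9)
t=15: X=(1, 9), d=3 → -e2, X_16=(1, 8)
t=16: X=(1, 8), d=2 → +e2, X_17=(1, 9)
t=17: X=(1, 9), d=1 → -e1, X_18=(0, 9)

(0, 9)


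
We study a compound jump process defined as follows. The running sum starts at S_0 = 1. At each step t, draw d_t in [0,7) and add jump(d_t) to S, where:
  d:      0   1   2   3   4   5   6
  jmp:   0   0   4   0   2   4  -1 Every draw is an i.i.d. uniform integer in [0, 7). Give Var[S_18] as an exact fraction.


3204/49

Outcome values over d=0..6: [0, 0, 4, 0, 2, 4, -1]
Σy = 9, Σy² = 37, M = 7
μ = 9/7 = 9/7,  σ² = 37/7 − (9/7)² = 178/49
Independent increments: Var[S_18] = 18·σ² = 18·(178/49) = 3204/49


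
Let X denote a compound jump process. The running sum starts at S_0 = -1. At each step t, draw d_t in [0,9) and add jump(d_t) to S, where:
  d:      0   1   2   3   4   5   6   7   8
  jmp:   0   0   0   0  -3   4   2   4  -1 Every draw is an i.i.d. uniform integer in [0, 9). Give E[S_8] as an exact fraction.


13/3

Outcome values over d=0..8: [0, 0, 0, 0, -3, 4, 2, 4, -1]
Σy = 6, Σy² = 46, M = 9
μ = 6/9 = 2/3,  σ² = 46/9 − (2/3)² = 14/3
E[S_8] = -1 + 8·(2/3) = 13/3


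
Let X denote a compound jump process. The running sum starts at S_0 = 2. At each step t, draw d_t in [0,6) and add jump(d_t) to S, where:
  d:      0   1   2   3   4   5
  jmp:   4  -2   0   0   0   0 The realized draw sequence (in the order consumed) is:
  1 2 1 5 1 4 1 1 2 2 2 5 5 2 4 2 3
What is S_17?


-8

t=0: S=2, d=1, jump=-2, S_1=0
t=1: S=0, d=2, jump=0, S_2=0
t=2: S=0, d=1, jump=-2, S_3=-2
t=3: S=-2, d=5, jump=0, S_4=-2
t=4: S=-2, d=1, jump=-2, S_5=-4
t=5: S=-4, d=4, jump=0, S_6=-4
t=6: S=-4, d=1, jump=-2, S_7=-6
t=7: S=-6, d=1, jump=-2, S_8=-8
t=8: S=-8, d=2, jump=0, S_9=-8
t=9: S=-8, d=2, jump=0, S_10=-8
t=10: S=-8, d=2, jump=0, S_11=-8
t=11: S=-8, d=5, jump=0, S_12=-8
t=12: S=-8, d=5, jump=0, S_13=-8
t=13: S=-8, d=2, jump=0, S_14=-8
t=14: S=-8, d=4, jump=0, S_15=-8
t=15: S=-8, d=2, jump=0, S_16=-8
t=16: S=-8, d=3, jump=0, S_17=-8


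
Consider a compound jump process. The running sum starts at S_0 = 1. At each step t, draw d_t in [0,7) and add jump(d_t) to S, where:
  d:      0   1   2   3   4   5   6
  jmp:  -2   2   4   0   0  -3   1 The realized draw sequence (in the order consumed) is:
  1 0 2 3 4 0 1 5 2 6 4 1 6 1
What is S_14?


12

t=0: S=1, d=1, jump=2, S_1=3
t=1: S=3, d=0, jump=-2, S_2=1
t=2: S=1, d=2, jump=4, S_3=5
t=3: S=5, d=3, jump=0, S_4=5
t=4: S=5, d=4, jump=0, S_5=5
t=5: S=5, d=0, jump=-2, S_6=3
t=6: S=3, d=1, jump=2, S_7=5
t=7: S=5, d=5, jump=-3, S_8=2
t=8: S=2, d=2, jump=4, S_9=6
t=9: S=6, d=6, jump=1, S_10=7
t=10: S=7, d=4, jump=0, S_11=7
t=11: S=7, d=1, jump=2, S_12=9
t=12: S=9, d=6, jump=1, S_13=10
t=13: S=10, d=1, jump=2, S_14=12


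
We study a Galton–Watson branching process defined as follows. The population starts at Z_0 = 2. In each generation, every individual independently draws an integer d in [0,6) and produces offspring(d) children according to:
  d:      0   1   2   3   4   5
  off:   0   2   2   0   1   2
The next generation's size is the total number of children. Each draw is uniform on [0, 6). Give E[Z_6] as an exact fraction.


Outcome values over d=0..5: [0, 2, 2, 0, 1, 2]
Σy = 7, Σy² = 13, M = 6
μ = 7/6 = 7/6,  σ² = 13/6 − (7/6)² = 29/36
E[Z_0] = 2
E[Z_1] = 7/6·E[Z_0] = 7/3
E[Z_2] = 7/6·E[Z_1] = 49/18
E[Z_3] = 7/6·E[Z_2] = 343/108
E[Z_4] = 7/6·E[Z_3] = 2401/648
E[Z_5] = 7/6·E[Z_4] = 16807/3888
E[Z_6] = 7/6·E[Z_5] = 117649/23328

117649/23328


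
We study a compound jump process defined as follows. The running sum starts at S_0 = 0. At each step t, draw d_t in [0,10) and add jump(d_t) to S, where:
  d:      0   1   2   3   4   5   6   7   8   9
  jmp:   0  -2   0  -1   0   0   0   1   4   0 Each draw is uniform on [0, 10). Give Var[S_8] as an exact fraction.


Outcome values over d=0..9: [0, -2, 0, -1, 0, 0, 0, 1, 4, 0]
Σy = 2, Σy² = 22, M = 10
μ = 2/10 = 1/5,  σ² = 22/10 − (1/5)² = 54/25
Independent increments: Var[S_8] = 8·σ² = 8·(54/25) = 432/25

432/25


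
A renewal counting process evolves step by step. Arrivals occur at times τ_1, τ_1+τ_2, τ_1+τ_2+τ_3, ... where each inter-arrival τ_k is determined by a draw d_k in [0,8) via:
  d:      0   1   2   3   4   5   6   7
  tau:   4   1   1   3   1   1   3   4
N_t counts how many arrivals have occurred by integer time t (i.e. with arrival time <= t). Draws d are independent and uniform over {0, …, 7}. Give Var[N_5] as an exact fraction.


Inter-arrival values over d=0..7: [4, 1, 1, 3, 1, 1, 3, 4]
Each d has probability 1/8, so the pmf of τ is: f(1) = 1/2, f(3) = 1/4, f(4) = 1/4
Let p_n(j) = P(N_n = j), with p_0 = [1]. Condition on τ_1: p_n(0) = P(τ > n), and for j >= 1, p_n(j) = Σ_{k<=n} f(k)·p_{n−k}(j−1)
p_1 = [1/2, 1/2]  (j = 0..1)
p_2 = [1/2, 1/4, 1/4]  (j = 0..2)
p_3 = [1/4, 1/2, 1/8, 1/8]  (j = 0..3)
p_4 = [0, 1/2, 3/8, 1/16, 1/16]  (j = 0..4)
p_5 = [0, 1/4, 7/16, 1/4, 1/32, 1/32]  (j = 0..5)
E[N_5] = Σ j·p_5(j) = 69/32;  E[N_5²] = Σ j²·p_5(j) = 177/32
Var[N_5] = 177/32 − (69/32)² = 903/1024

903/1024


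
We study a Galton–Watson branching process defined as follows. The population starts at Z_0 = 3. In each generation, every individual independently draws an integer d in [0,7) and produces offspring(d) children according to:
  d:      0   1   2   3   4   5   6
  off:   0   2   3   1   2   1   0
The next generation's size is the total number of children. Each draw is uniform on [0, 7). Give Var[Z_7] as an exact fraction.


Outcome values over d=0..6: [0, 2, 3, 1, 2, 1, 0]
Σy = 9, Σy² = 19, M = 7
μ = 9/7 = 9/7,  σ² = 19/7 − (9/7)² = 52/49
V_0 = 0, E_0 = 3
V_1 = 52/49·E_0 + (9/7)²·V_0 = 156/49;  E_1 = 27/7
V_2 = 52/49·E_1 + (9/7)²·V_1 = 22464/2401;  E_2 = 243/49
V_3 = 52/49·E_2 + (9/7)²·V_2 = 2438748/117649;  E_3 = 2187/343
V_4 = 52/49·E_3 + (9/7)²·V_3 = 236545920/5764801;  E_4 = 19683/2401
V_5 = 52/49·E_4 + (9/7)²·V_4 = 21617681436/282475249;  E_5 = 177147/16807
V_6 = 52/49·E_5 + (9/7)²·V_5 = 1905852297024/13841287201;  E_6 = 1594323/117649
V_7 = 52/49·E_6 + (9/7)²·V_6 = 164127702403548/678223072849;  E_7 = 14348907/823543

164127702403548/678223072849


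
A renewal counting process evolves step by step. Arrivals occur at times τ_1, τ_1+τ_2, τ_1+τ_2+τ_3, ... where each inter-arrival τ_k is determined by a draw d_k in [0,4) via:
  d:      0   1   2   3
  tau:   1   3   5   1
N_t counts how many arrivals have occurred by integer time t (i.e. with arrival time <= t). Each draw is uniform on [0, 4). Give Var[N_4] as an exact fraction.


319/256

Inter-arrival values over d=0..3: [1, 3, 5, 1]
Each d has probability 1/4, so the pmf of τ is: f(1) = 1/2, f(3) = 1/4, f(5) = 1/4
Let p_n(j) = P(N_n = j), with p_0 = [1]. Condition on τ_1: p_n(0) = P(τ > n), and for j >= 1, p_n(j) = Σ_{k<=n} f(k)·p_{n−k}(j−1)
p_1 = [1/2, 1/2]  (j = 0..1)
p_2 = [1/2, 1/4, 1/4]  (j = 0..2)
p_3 = [1/4, 1/2, 1/8, 1/8]  (j = 0..3)
p_4 = [1/4, 1/4, 3/8, 1/16, 1/16]  (j = 0..4)
E[N_4] = Σ j·p_4(j) = 23/16;  E[N_4²] = Σ j²·p_4(j) = 53/16
Var[N_4] = 53/16 − (23/16)² = 319/256


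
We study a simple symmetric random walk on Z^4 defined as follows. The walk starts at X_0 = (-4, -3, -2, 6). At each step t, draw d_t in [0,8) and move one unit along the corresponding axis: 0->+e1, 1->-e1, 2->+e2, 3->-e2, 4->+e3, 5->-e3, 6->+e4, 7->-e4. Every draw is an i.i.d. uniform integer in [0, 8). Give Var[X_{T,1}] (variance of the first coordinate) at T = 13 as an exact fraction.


Outcome values over d=0..7: [1, -1, 0, 0, 0, 0, 0, 0]
Σy = 0, Σy² = 2, M = 8
μ = 0/8 = 0,  σ² = 2/8 − (0)² = 1/4
Independent increments: Var[X_13] = 13·σ² = 13·(1/4) = 13/4

13/4


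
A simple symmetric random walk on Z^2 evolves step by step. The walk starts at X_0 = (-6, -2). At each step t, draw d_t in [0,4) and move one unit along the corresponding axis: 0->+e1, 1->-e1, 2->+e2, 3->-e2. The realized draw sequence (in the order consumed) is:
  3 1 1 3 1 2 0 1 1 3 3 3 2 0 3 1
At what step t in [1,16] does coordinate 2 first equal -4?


4

t=0: X=(-6, -2), d=3 → -e2, X_1=(-6, -3)
t=1: X=(-6, -3), d=1 → -e1, X_2=(-7, -3)
t=2: X=(-7, -3), d=1 → -e1, X_3=(-8, -3)
t=3: X=(-8, -3), d=3 → -e2, X_4=(-8, -4)
t=4: X=(-8, -4), d=1 → -e1, X_5=(-9, -4)
t=5: X=(-9, -4), d=2 → +e2, X_6=(-9, -3)
t=6: X=(-9, -3), d=0 → +e1, X_7=(-8, -3)
t=7: X=(-8, -3), d=1 → -e1, X_8=(-9, -3)
t=8: X=(-9, -3), d=1 → -e1, X_9=(-10, -3)
t=9: X=(-10, -3), d=3 → -e2, X_10=(-10, -4)
t=10: X=(-10, -4), d=3 → -e2, X_11=(-10, -5)
t=11: X=(-10, -5), d=3 → -e2, X_12=(-10, -6)
t=12: X=(-10, -6), d=2 → +e2, X_13=(-10, -5)
t=13: X=(-10, -5), d=0 → +e1, X_14=(-9, -5)
t=14: X=(-9, -5), d=3 → -e2, X_15=(-9, -6)
t=15: X=(-9, -6), d=1 → -e1, X_16=(-10, -6)


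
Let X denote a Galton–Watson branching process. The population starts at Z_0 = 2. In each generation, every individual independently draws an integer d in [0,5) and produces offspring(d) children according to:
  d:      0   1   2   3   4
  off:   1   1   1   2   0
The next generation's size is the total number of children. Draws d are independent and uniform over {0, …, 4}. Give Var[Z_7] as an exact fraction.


Outcome values over d=0..4: [1, 1, 1, 2, 0]
Σy = 5, Σy² = 7, M = 5
μ = 5/5 = 1,  σ² = 7/5 − (1)² = 2/5
V_0 = 0, E_0 = 2
V_1 = 2/5·E_0 + (1)²·V_0 = 4/5;  E_1 = 2
V_2 = 2/5·E_1 + (1)²·V_1 = 8/5;  E_2 = 2
V_3 = 2/5·E_2 + (1)²·V_2 = 12/5;  E_3 = 2
V_4 = 2/5·E_3 + (1)²·V_3 = 16/5;  E_4 = 2
V_5 = 2/5·E_4 + (1)²·V_4 = 4;  E_5 = 2
V_6 = 2/5·E_5 + (1)²·V_5 = 24/5;  E_6 = 2
V_7 = 2/5·E_6 + (1)²·V_6 = 28/5;  E_7 = 2

28/5


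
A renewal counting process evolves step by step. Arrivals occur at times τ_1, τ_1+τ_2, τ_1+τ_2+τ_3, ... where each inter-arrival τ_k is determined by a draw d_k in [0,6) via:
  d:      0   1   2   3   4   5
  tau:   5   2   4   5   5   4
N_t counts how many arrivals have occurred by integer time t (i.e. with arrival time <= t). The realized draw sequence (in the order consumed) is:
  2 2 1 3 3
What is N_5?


1

draw d_1=2: τ_1=4, arrival time A_1=4
draw d_2=2: τ_2=4, arrival time A_2=8
draw d_3=1: τ_3=2, arrival time A_3=10
draw d_4=3: τ_4=5, arrival time A_4=15
draw d_5=3: τ_5=5, arrival time A_5=20
N_t over t=0..5: 0:0 1:0 2:0 3:0 4:1 5:1


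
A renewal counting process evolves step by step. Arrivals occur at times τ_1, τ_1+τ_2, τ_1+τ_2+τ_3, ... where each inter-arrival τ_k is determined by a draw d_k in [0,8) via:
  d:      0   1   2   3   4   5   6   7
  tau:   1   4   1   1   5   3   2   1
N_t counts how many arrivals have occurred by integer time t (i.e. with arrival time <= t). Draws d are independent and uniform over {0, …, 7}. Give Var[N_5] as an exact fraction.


Inter-arrival values over d=0..7: [1, 4, 1, 1, 5, 3, 2, 1]
Each d has probability 1/8, so the pmf of τ is: f(1) = 1/2, f(2) = 1/8, f(3) = 1/8, f(4) = 1/8, f(5) = 1/8
Let p_n(j) = P(N_n = j), with p_0 = [1]. Condition on τ_1: p_n(0) = P(τ > n), and for j >= 1, p_n(j) = Σ_{k<=n} f(k)·p_{n−k}(j−1)
p_1 = [1/2, 1/2]  (j = 0..1)
p_2 = [3/8, 3/8, 1/4]  (j = 0..2)
p_3 = [1/4, 3/8, 1/4, 1/8]  (j = 0..3)
p_4 = [1/8, 23/64, 19/64, 5/32, 1/16]  (j = 0..4)
p_5 = [0, 21/64, 43/128, 27/128, 3/32, 1/32]  (j = 0..5)
E[N_5] = Σ j·p_5(j) = 277/128;  E[N_5²] = Σ j²·p_5(j) = 749/128
Var[N_5] = 749/128 − (277/128)² = 19143/16384

19143/16384
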